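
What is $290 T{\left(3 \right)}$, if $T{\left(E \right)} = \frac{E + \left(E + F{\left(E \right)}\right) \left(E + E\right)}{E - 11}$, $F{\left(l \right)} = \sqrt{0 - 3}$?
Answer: $- \frac{3045}{4} - \frac{435 i \sqrt{3}}{2} \approx -761.25 - 376.72 i$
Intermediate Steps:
$F{\left(l \right)} = i \sqrt{3}$ ($F{\left(l \right)} = \sqrt{-3} = i \sqrt{3}$)
$T{\left(E \right)} = \frac{E + 2 E \left(E + i \sqrt{3}\right)}{-11 + E}$ ($T{\left(E \right)} = \frac{E + \left(E + i \sqrt{3}\right) \left(E + E\right)}{E - 11} = \frac{E + \left(E + i \sqrt{3}\right) 2 E}{-11 + E} = \frac{E + 2 E \left(E + i \sqrt{3}\right)}{-11 + E}$)
$290 T{\left(3 \right)} = 290 \frac{3 \left(1 + 2 \cdot 3 + 2 i \sqrt{3}\right)}{-11 + 3} = 290 \frac{3 \left(1 + 6 + 2 i \sqrt{3}\right)}{-8} = 290 \cdot 3 \left(- \frac{1}{8}\right) \left(7 + 2 i \sqrt{3}\right) = 290 \left(- \frac{21}{8} - \frac{3 i \sqrt{3}}{4}\right) = - \frac{3045}{4} - \frac{435 i \sqrt{3}}{2}$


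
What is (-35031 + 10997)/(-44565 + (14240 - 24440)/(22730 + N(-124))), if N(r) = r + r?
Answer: 90055398/166986755 ≈ 0.53930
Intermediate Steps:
N(r) = 2*r
(-35031 + 10997)/(-44565 + (14240 - 24440)/(22730 + N(-124))) = (-35031 + 10997)/(-44565 + (14240 - 24440)/(22730 + 2*(-124))) = -24034/(-44565 - 10200/(22730 - 248)) = -24034/(-44565 - 10200/22482) = -24034/(-44565 - 10200*1/22482) = -24034/(-44565 - 1700/3747) = -24034/(-166986755/3747) = -24034*(-3747/166986755) = 90055398/166986755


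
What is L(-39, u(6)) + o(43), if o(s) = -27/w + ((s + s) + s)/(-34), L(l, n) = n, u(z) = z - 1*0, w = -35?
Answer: 3543/1190 ≈ 2.9773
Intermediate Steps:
u(z) = z (u(z) = z + 0 = z)
o(s) = 27/35 - 3*s/34 (o(s) = -27/(-35) + ((s + s) + s)/(-34) = -27*(-1/35) + (2*s + s)*(-1/34) = 27/35 + (3*s)*(-1/34) = 27/35 - 3*s/34)
L(-39, u(6)) + o(43) = 6 + (27/35 - 3/34*43) = 6 + (27/35 - 129/34) = 6 - 3597/1190 = 3543/1190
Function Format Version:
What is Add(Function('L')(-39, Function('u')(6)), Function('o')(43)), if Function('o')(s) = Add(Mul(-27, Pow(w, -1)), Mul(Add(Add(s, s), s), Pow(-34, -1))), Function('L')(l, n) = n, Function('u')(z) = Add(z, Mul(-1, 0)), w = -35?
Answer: Rational(3543, 1190) ≈ 2.9773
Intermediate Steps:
Function('u')(z) = z (Function('u')(z) = Add(z, 0) = z)
Function('o')(s) = Add(Rational(27, 35), Mul(Rational(-3, 34), s)) (Function('o')(s) = Add(Mul(-27, Pow(-35, -1)), Mul(Add(Add(s, s), s), Pow(-34, -1))) = Add(Mul(-27, Rational(-1, 35)), Mul(Add(Mul(2, s), s), Rational(-1, 34))) = Add(Rational(27, 35), Mul(Mul(3, s), Rational(-1, 34))) = Add(Rational(27, 35), Mul(Rational(-3, 34), s)))
Add(Function('L')(-39, Function('u')(6)), Function('o')(43)) = Add(6, Add(Rational(27, 35), Mul(Rational(-3, 34), 43))) = Add(6, Add(Rational(27, 35), Rational(-129, 34))) = Add(6, Rational(-3597, 1190)) = Rational(3543, 1190)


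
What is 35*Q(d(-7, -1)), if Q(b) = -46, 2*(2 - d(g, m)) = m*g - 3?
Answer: -1610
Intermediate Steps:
d(g, m) = 7/2 - g*m/2 (d(g, m) = 2 - (m*g - 3)/2 = 2 - (g*m - 3)/2 = 2 - (-3 + g*m)/2 = 2 + (3/2 - g*m/2) = 7/2 - g*m/2)
35*Q(d(-7, -1)) = 35*(-46) = -1610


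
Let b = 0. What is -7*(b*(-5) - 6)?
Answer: 42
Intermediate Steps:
-7*(b*(-5) - 6) = -7*(0*(-5) - 6) = -7*(0 - 6) = -7*(-6) = 42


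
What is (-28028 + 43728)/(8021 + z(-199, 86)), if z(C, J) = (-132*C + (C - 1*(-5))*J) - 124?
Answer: 15700/17481 ≈ 0.89812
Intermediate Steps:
z(C, J) = -124 - 132*C + J*(5 + C) (z(C, J) = (-132*C + (C + 5)*J) - 124 = (-132*C + (5 + C)*J) - 124 = (-132*C + J*(5 + C)) - 124 = -124 - 132*C + J*(5 + C))
(-28028 + 43728)/(8021 + z(-199, 86)) = (-28028 + 43728)/(8021 + (-124 - 132*(-199) + 5*86 - 199*86)) = 15700/(8021 + (-124 + 26268 + 430 - 17114)) = 15700/(8021 + 9460) = 15700/17481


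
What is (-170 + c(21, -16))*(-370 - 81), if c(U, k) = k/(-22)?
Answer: 76342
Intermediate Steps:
c(U, k) = -k/22 (c(U, k) = k*(-1/22) = -k/22)
(-170 + c(21, -16))*(-370 - 81) = (-170 - 1/22*(-16))*(-370 - 81) = (-170 + 8/11)*(-451) = -1862/11*(-451) = 76342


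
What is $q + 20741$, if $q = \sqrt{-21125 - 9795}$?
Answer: $20741 + 2 i \sqrt{7730} \approx 20741.0 + 175.84 i$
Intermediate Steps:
$q = 2 i \sqrt{7730}$ ($q = \sqrt{-30920} = 2 i \sqrt{7730} \approx 175.84 i$)
$q + 20741 = 2 i \sqrt{7730} + 20741 = 20741 + 2 i \sqrt{7730}$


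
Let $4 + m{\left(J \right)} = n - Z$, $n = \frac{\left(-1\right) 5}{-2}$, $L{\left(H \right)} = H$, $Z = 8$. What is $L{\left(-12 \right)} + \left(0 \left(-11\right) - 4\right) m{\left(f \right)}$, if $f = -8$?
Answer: $26$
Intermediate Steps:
$n = \frac{5}{2}$ ($n = \left(-5\right) \left(- \frac{1}{2}\right) = \frac{5}{2} \approx 2.5$)
$m{\left(J \right)} = - \frac{19}{2}$ ($m{\left(J \right)} = -4 + \left(\frac{5}{2} - 8\right) = -4 - \frac{11}{2} = - \frac{19}{2}$)
$L{\left(-12 \right)} + \left(0 \left(-11\right) - 4\right) m{\left(f \right)} = -12 + \left(0 \left(-11\right) - 4\right) \left(- \frac{19}{2}\right) = -12 + \left(0 - 4\right) \left(- \frac{19}{2}\right) = -12 - -38 = -12 + 38 = 26$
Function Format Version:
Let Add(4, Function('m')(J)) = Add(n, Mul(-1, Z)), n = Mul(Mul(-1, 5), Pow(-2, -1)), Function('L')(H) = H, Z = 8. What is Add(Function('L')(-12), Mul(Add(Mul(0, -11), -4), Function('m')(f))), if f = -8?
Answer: 26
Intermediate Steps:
n = Rational(5, 2) (n = Mul(-5, Rational(-1, 2)) = Rational(5, 2) ≈ 2.5000)
Function('m')(J) = Rational(-19, 2) (Function('m')(J) = Add(-4, Add(Rational(5, 2), Mul(-1, 8))) = Add(-4, Add(Rational(5, 2), -8)) = Add(-4, Rational(-11, 2)) = Rational(-19, 2))
Add(Function('L')(-12), Mul(Add(Mul(0, -11), -4), Function('m')(f))) = Add(-12, Mul(Add(Mul(0, -11), -4), Rational(-19, 2))) = Add(-12, Mul(Add(0, -4), Rational(-19, 2))) = Add(-12, Mul(-4, Rational(-19, 2))) = Add(-12, 38) = 26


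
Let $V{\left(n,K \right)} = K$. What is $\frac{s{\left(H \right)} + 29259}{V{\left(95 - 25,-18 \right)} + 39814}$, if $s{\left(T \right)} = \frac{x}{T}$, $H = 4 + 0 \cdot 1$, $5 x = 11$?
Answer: $\frac{585191}{795920} \approx 0.73524$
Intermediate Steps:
$x = \frac{11}{5}$ ($x = \frac{1}{5} \cdot 11 = \frac{11}{5} \approx 2.2$)
$H = 4$ ($H = 4 + 0 = 4$)
$s{\left(T \right)} = \frac{11}{5 T}$
$\frac{s{\left(H \right)} + 29259}{V{\left(95 - 25,-18 \right)} + 39814} = \frac{\frac{11}{5 \cdot 4} + 29259}{-18 + 39814} = \frac{\frac{11}{5} \cdot \frac{1}{4} + 29259}{39796} = \left(\frac{11}{20} + 29259\right) \frac{1}{39796} = \frac{585191}{20} \cdot \frac{1}{39796} = \frac{585191}{795920}$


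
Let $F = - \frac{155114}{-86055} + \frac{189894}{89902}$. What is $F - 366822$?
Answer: $- \frac{1418947104763211}{3868258305} \approx -3.6682 \cdot 10^{5}$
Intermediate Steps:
$F = \frac{15143193499}{3868258305}$ ($F = \left(-155114\right) \left(- \frac{1}{86055}\right) + 189894 \cdot \frac{1}{89902} = \frac{155114}{86055} + \frac{94947}{44951} = \frac{15143193499}{3868258305} \approx 3.9147$)
$F - 366822 = \frac{15143193499}{3868258305} - 366822 = - \frac{1418947104763211}{3868258305}$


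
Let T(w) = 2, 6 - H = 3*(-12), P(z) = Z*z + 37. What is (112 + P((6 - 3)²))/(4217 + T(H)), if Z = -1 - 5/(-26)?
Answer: 3685/109694 ≈ 0.033593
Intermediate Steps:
Z = -21/26 (Z = -1 - 5*(-1)/26 = -1 - 1*(-5/26) = -1 + 5/26 = -21/26 ≈ -0.80769)
P(z) = 37 - 21*z/26 (P(z) = -21*z/26 + 37 = 37 - 21*z/26)
H = 42 (H = 6 - 3*(-12) = 6 - 1*(-36) = 6 + 36 = 42)
(112 + P((6 - 3)²))/(4217 + T(H)) = (112 + (37 - 21*(6 - 3)²/26))/(4217 + 2) = (112 + (37 - 21/26*3²))/4219 = (112 + (37 - 21/26*9))*(1/4219) = (112 + (37 - 189/26))*(1/4219) = (112 + 773/26)*(1/4219) = (3685/26)*(1/4219) = 3685/109694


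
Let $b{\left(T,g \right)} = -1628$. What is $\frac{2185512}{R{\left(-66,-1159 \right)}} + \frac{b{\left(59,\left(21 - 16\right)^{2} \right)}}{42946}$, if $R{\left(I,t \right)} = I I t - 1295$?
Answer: $- \frac{51040116962}{108436481227} \approx -0.47069$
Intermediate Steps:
$R{\left(I,t \right)} = -1295 + t I^{2}$ ($R{\left(I,t \right)} = I^{2} t - 1295 = t I^{2} - 1295 = -1295 + t I^{2}$)
$\frac{2185512}{R{\left(-66,-1159 \right)}} + \frac{b{\left(59,\left(21 - 16\right)^{2} \right)}}{42946} = \frac{2185512}{-1295 - 1159 \left(-66\right)^{2}} - \frac{1628}{42946} = \frac{2185512}{-1295 - 5048604} - \frac{814}{21473} = \frac{2185512}{-5049899} - \frac{814}{21473} = 2185512 \left(- \frac{1}{5049899}\right) - \frac{814}{21473} = - \frac{2185512}{5049899} - \frac{814}{21473} = - \frac{51040116962}{108436481227}$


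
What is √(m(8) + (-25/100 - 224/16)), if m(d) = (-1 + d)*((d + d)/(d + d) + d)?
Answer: √195/2 ≈ 6.9821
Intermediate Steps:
m(d) = (1 + d)*(-1 + d) (m(d) = (-1 + d)*((2*d)/((2*d)) + d) = (-1 + d)*((2*d)*(1/(2*d)) + d) = (-1 + d)*(1 + d) = (1 + d)*(-1 + d))
√(m(8) + (-25/100 - 224/16)) = √((-1 + 8²) + (-25/100 - 224/16)) = √((-1 + 64) + (-25*1/100 - 224*1/16)) = √(63 + (-¼ - 14)) = √(63 - 57/4) = √(195/4) = √195/2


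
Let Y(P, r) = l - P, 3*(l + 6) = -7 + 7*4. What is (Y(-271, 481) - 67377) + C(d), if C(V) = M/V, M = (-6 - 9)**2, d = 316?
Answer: -21204955/316 ≈ -67104.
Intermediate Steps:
M = 225 (M = (-15)**2 = 225)
l = 1 (l = -6 + (-7 + 7*4)/3 = -6 + (-7 + 28)/3 = -6 + (1/3)*21 = -6 + 7 = 1)
Y(P, r) = 1 - P
C(V) = 225/V
(Y(-271, 481) - 67377) + C(d) = ((1 - 1*(-271)) - 67377) + 225/316 = ((1 + 271) - 67377) + 225*(1/316) = (272 - 67377) + 225/316 = -67105 + 225/316 = -21204955/316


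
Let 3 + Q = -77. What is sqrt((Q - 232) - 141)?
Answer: I*sqrt(453) ≈ 21.284*I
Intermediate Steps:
Q = -80 (Q = -3 - 77 = -80)
sqrt((Q - 232) - 141) = sqrt((-80 - 232) - 141) = sqrt(-312 - 141) = sqrt(-453) = I*sqrt(453)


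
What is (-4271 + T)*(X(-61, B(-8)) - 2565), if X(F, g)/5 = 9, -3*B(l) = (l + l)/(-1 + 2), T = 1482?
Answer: 7028280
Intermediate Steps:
B(l) = -2*l/3 (B(l) = -(l + l)/(3*(-1 + 2)) = -2*l/(3*1) = -2*l/3)
X(F, g) = 45 (X(F, g) = 5*9 = 45)
(-4271 + T)*(X(-61, B(-8)) - 2565) = (-4271 + 1482)*(45 - 2565) = -2789*(-2520) = 7028280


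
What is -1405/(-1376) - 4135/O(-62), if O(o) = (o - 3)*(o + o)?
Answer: 281727/554528 ≈ 0.50805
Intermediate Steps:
O(o) = 2*o*(-3 + o) (O(o) = (-3 + o)*(2*o) = 2*o*(-3 + o))
-1405/(-1376) - 4135/O(-62) = -1405/(-1376) - 4135*(-1/(124*(-3 - 62))) = -1405*(-1/1376) - 4135/(2*(-62)*(-65)) = 1405/1376 - 4135/8060 = 1405/1376 - 4135*1/8060 = 1405/1376 - 827/1612 = 281727/554528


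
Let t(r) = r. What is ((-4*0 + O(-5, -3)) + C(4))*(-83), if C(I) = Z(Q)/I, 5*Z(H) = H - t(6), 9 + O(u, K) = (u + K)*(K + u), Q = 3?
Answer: -91051/20 ≈ -4552.5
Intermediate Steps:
O(u, K) = -9 + (K + u)**2 (O(u, K) = -9 + (u + K)*(K + u) = -9 + (K + u)*(K + u) = -9 + (K + u)**2)
Z(H) = -6/5 + H/5 (Z(H) = (H - 1*6)/5 = (H - 6)/5 = (-6 + H)/5 = -6/5 + H/5)
C(I) = -3/(5*I) (C(I) = (-6/5 + (1/5)*3)/I = (-6/5 + 3/5)/I = -3/(5*I))
((-4*0 + O(-5, -3)) + C(4))*(-83) = ((-4*0 + (-9 + (-3 - 5)**2)) - 3/5/4)*(-83) = ((0 + (-9 + (-8)**2)) - 3/5*1/4)*(-83) = ((0 + (-9 + 64)) - 3/20)*(-83) = ((0 + 55) - 3/20)*(-83) = (55 - 3/20)*(-83) = (1097/20)*(-83) = -91051/20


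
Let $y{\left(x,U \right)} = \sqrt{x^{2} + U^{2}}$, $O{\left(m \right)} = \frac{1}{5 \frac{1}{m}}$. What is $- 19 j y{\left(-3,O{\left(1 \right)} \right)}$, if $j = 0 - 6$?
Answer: $\frac{114 \sqrt{226}}{5} \approx 342.76$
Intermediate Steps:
$O{\left(m \right)} = \frac{m}{5}$
$y{\left(x,U \right)} = \sqrt{U^{2} + x^{2}}$
$j = -6$ ($j = 0 - 6 = -6$)
$- 19 j y{\left(-3,O{\left(1 \right)} \right)} = \left(-19\right) \left(-6\right) \sqrt{\left(\frac{1}{5} \cdot 1\right)^{2} + \left(-3\right)^{2}} = 114 \sqrt{\left(\frac{1}{5}\right)^{2} + 9} = 114 \sqrt{\frac{1}{25} + 9} = 114 \sqrt{\frac{226}{25}} = 114 \frac{\sqrt{226}}{5} = \frac{114 \sqrt{226}}{5}$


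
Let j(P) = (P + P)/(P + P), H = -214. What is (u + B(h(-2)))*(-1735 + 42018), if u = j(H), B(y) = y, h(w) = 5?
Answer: 241698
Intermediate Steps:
j(P) = 1 (j(P) = (2*P)/((2*P)) = (2*P)*(1/(2*P)) = 1)
u = 1
(u + B(h(-2)))*(-1735 + 42018) = (1 + 5)*(-1735 + 42018) = 6*40283 = 241698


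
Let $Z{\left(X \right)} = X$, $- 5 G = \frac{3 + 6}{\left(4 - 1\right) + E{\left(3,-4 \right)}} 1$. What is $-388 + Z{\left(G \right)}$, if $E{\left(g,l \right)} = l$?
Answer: $- \frac{1931}{5} \approx -386.2$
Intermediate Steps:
$G = \frac{9}{5}$ ($G = - \frac{\frac{3 + 6}{\left(4 - 1\right) - 4} \cdot 1}{5} = - \frac{\frac{9}{\left(4 - 1\right) - 4} \cdot 1}{5} = - \frac{\frac{9}{3 - 4} \cdot 1}{5} = - \frac{\frac{9}{-1} \cdot 1}{5} = - \frac{9 \left(-1\right) 1}{5} = - \frac{\left(-9\right) 1}{5} = \left(- \frac{1}{5}\right) \left(-9\right) = \frac{9}{5} \approx 1.8$)
$-388 + Z{\left(G \right)} = -388 + \frac{9}{5} = - \frac{1931}{5}$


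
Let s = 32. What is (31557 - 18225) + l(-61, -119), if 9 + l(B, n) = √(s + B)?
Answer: 13323 + I*√29 ≈ 13323.0 + 5.3852*I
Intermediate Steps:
l(B, n) = -9 + √(32 + B)
(31557 - 18225) + l(-61, -119) = (31557 - 18225) + (-9 + √(32 - 61)) = 13332 + (-9 + √(-29)) = 13332 + (-9 + I*√29) = 13323 + I*√29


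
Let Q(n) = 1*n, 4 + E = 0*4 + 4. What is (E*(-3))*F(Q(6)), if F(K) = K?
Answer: 0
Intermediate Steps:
E = 0 (E = -4 + (0*4 + 4) = -4 + (0 + 4) = -4 + 4 = 0)
Q(n) = n
(E*(-3))*F(Q(6)) = (0*(-3))*6 = 0*6 = 0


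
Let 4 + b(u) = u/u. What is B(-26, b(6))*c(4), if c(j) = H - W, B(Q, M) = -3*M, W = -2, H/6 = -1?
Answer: -36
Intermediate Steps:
H = -6 (H = 6*(-1) = -6)
b(u) = -3 (b(u) = -4 + u/u = -4 + 1 = -3)
c(j) = -4 (c(j) = -6 - 1*(-2) = -6 + 2 = -4)
B(-26, b(6))*c(4) = -3*(-3)*(-4) = 9*(-4) = -36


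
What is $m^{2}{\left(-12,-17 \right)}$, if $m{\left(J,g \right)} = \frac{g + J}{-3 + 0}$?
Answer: $\frac{841}{9} \approx 93.444$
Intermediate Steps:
$m{\left(J,g \right)} = - \frac{J}{3} - \frac{g}{3}$ ($m{\left(J,g \right)} = \frac{J + g}{-3} = \left(J + g\right) \left(- \frac{1}{3}\right) = - \frac{J}{3} - \frac{g}{3}$)
$m^{2}{\left(-12,-17 \right)} = \left(\left(- \frac{1}{3}\right) \left(-12\right) - - \frac{17}{3}\right)^{2} = \left(4 + \frac{17}{3}\right)^{2} = \left(\frac{29}{3}\right)^{2} = \frac{841}{9}$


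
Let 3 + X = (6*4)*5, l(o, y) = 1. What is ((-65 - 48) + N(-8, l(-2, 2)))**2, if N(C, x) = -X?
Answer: 52900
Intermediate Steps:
X = 117 (X = -3 + (6*4)*5 = -3 + 24*5 = -3 + 120 = 117)
N(C, x) = -117 (N(C, x) = -1*117 = -117)
((-65 - 48) + N(-8, l(-2, 2)))**2 = ((-65 - 48) - 117)**2 = (-113 - 117)**2 = (-230)**2 = 52900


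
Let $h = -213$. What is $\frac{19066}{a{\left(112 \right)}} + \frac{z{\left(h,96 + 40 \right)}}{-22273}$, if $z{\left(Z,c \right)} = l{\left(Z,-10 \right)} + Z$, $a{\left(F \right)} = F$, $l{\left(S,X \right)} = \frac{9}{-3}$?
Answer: $\frac{212340605}{1247288} \approx 170.24$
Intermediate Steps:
$l{\left(S,X \right)} = -3$ ($l{\left(S,X \right)} = 9 \left(- \frac{1}{3}\right) = -3$)
$z{\left(Z,c \right)} = -3 + Z$
$\frac{19066}{a{\left(112 \right)}} + \frac{z{\left(h,96 + 40 \right)}}{-22273} = \frac{19066}{112} + \frac{-3 - 213}{-22273} = 19066 \cdot \frac{1}{112} - - \frac{216}{22273} = \frac{9533}{56} + \frac{216}{22273} = \frac{212340605}{1247288}$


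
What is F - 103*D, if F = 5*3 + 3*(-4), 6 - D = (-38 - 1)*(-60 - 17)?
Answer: 308694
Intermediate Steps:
D = -2997 (D = 6 - (-38 - 1)*(-60 - 17) = 6 - (-39)*(-77) = 6 - 1*3003 = 6 - 3003 = -2997)
F = 3 (F = 15 - 12 = 3)
F - 103*D = 3 - 103*(-2997) = 3 + 308691 = 308694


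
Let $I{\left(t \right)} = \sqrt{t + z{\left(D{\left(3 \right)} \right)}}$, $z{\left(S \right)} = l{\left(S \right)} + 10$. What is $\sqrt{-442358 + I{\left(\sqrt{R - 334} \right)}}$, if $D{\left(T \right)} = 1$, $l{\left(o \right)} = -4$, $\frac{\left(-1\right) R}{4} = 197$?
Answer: $\sqrt{-442358 + \sqrt{6 + i \sqrt{1122}}} \approx 0.003 + 665.1 i$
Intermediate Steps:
$R = -788$ ($R = \left(-4\right) 197 = -788$)
$z{\left(S \right)} = 6$ ($z{\left(S \right)} = -4 + 10 = 6$)
$I{\left(t \right)} = \sqrt{6 + t}$ ($I{\left(t \right)} = \sqrt{t + 6} = \sqrt{6 + t}$)
$\sqrt{-442358 + I{\left(\sqrt{R - 334} \right)}} = \sqrt{-442358 + \sqrt{6 + \sqrt{-788 - 334}}} = \sqrt{-442358 + \sqrt{6 + \sqrt{-1122}}} = \sqrt{-442358 + \sqrt{6 + i \sqrt{1122}}}$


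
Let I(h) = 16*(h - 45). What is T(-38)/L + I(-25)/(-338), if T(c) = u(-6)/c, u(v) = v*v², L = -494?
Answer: 201458/61009 ≈ 3.3021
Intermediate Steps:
u(v) = v³
I(h) = -720 + 16*h (I(h) = 16*(-45 + h) = -720 + 16*h)
T(c) = -216/c (T(c) = (-6)³/c = -216/c)
T(-38)/L + I(-25)/(-338) = -216/(-38)/(-494) + (-720 + 16*(-25))/(-338) = -216*(-1/38)*(-1/494) + (-720 - 400)*(-1/338) = (108/19)*(-1/494) - 1120*(-1/338) = -54/4693 + 560/169 = 201458/61009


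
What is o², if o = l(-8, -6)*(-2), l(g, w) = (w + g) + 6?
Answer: 256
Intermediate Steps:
l(g, w) = 6 + g + w (l(g, w) = (g + w) + 6 = 6 + g + w)
o = 16 (o = (6 - 8 - 6)*(-2) = -8*(-2) = 16)
o² = 16² = 256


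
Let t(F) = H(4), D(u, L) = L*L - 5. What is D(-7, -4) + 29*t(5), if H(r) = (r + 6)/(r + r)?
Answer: 189/4 ≈ 47.250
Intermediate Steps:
D(u, L) = -5 + L² (D(u, L) = L² - 5 = -5 + L²)
H(r) = (6 + r)/(2*r) (H(r) = (6 + r)/((2*r)) = (6 + r)*(1/(2*r)) = (6 + r)/(2*r))
t(F) = 5/4 (t(F) = (½)*(6 + 4)/4 = (½)*(¼)*10 = 5/4)
D(-7, -4) + 29*t(5) = (-5 + (-4)²) + 29*(5/4) = (-5 + 16) + 145/4 = 11 + 145/4 = 189/4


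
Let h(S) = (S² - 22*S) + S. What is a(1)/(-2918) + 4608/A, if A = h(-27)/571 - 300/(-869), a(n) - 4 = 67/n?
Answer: 555989256871/315514586 ≈ 1762.2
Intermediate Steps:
a(n) = 4 + 67/n
h(S) = S² - 21*S
A = 1297524/496199 (A = -27*(-21 - 27)/571 - 300/(-869) = -27*(-48)*(1/571) - 300*(-1/869) = 1296*(1/571) + 300/869 = 1296/571 + 300/869 = 1297524/496199 ≈ 2.6149)
a(1)/(-2918) + 4608/A = (4 + 67/1)/(-2918) + 4608/(1297524/496199) = (4 + 67*1)*(-1/2918) + 4608*(496199/1297524) = (4 + 67)*(-1/2918) + 190540416/108127 = 71*(-1/2918) + 190540416/108127 = -71/2918 + 190540416/108127 = 555989256871/315514586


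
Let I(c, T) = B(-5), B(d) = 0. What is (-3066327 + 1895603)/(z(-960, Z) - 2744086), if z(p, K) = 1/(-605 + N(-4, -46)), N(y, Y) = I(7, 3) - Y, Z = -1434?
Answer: 654434716/1533944075 ≈ 0.42664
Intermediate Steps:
I(c, T) = 0
N(y, Y) = -Y (N(y, Y) = 0 - Y = -Y)
z(p, K) = -1/559 (z(p, K) = 1/(-605 - 1*(-46)) = 1/(-605 + 46) = 1/(-559) = -1/559)
(-3066327 + 1895603)/(z(-960, Z) - 2744086) = (-3066327 + 1895603)/(-1/559 - 2744086) = -1170724/(-1533944075/559) = -1170724*(-559/1533944075) = 654434716/1533944075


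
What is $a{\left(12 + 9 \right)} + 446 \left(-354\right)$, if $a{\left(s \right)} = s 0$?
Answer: $-157884$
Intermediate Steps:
$a{\left(s \right)} = 0$
$a{\left(12 + 9 \right)} + 446 \left(-354\right) = 0 + 446 \left(-354\right) = 0 - 157884 = -157884$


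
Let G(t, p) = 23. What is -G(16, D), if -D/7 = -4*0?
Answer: -23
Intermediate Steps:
D = 0 (D = -(-28)*0 = -7*0 = 0)
-G(16, D) = -1*23 = -23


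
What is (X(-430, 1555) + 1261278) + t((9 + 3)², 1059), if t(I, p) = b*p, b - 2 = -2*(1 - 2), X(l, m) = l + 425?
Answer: 1265509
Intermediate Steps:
X(l, m) = 425 + l
b = 4 (b = 2 - 2*(1 - 2) = 2 - 2*(-1) = 2 + 2 = 4)
t(I, p) = 4*p
(X(-430, 1555) + 1261278) + t((9 + 3)², 1059) = ((425 - 430) + 1261278) + 4*1059 = (-5 + 1261278) + 4236 = 1261273 + 4236 = 1265509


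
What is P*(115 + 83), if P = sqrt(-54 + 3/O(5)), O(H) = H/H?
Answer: 198*I*sqrt(51) ≈ 1414.0*I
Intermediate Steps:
O(H) = 1
P = I*sqrt(51) (P = sqrt(-54 + 3/1) = sqrt(-54 + 3*1) = sqrt(-54 + 3) = sqrt(-51) = I*sqrt(51) ≈ 7.1414*I)
P*(115 + 83) = (I*sqrt(51))*(115 + 83) = (I*sqrt(51))*198 = 198*I*sqrt(51)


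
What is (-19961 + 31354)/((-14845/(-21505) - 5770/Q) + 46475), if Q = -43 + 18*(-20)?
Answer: 19747521079/80581270202 ≈ 0.24506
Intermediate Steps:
Q = -403 (Q = -43 - 360 = -403)
(-19961 + 31354)/((-14845/(-21505) - 5770/Q) + 46475) = (-19961 + 31354)/((-14845/(-21505) - 5770/(-403)) + 46475) = 11393/((-14845*(-1/21505) - 5770*(-1/403)) + 46475) = 11393/((2969/4301 + 5770/403) + 46475) = 11393/(26013277/1733303 + 46475) = 11393/(80581270202/1733303) = 11393*(1733303/80581270202) = 19747521079/80581270202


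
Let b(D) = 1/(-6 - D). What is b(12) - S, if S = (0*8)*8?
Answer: -1/18 ≈ -0.055556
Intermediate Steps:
S = 0 (S = 0*8 = 0)
b(12) - S = -1/(6 + 12) - 1*0 = -1/18 + 0 = -1/18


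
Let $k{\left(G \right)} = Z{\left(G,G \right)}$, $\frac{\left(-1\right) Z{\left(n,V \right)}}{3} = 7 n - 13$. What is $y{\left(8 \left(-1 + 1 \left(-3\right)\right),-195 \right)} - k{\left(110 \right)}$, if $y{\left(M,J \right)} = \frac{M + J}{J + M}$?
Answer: $2272$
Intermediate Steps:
$Z{\left(n,V \right)} = 39 - 21 n$ ($Z{\left(n,V \right)} = - 3 \left(7 n - 13\right) = - 3 \left(-13 + 7 n\right) = 39 - 21 n$)
$k{\left(G \right)} = 39 - 21 G$
$y{\left(M,J \right)} = 1$ ($y{\left(M,J \right)} = \frac{J + M}{J + M} = 1$)
$y{\left(8 \left(-1 + 1 \left(-3\right)\right),-195 \right)} - k{\left(110 \right)} = 1 - \left(39 - 2310\right) = 1 - -2271 = 1 + 2271 = 2272$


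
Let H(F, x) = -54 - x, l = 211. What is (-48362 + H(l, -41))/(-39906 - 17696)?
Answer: 48375/57602 ≈ 0.83981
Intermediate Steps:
(-48362 + H(l, -41))/(-39906 - 17696) = (-48362 + (-54 - 1*(-41)))/(-39906 - 17696) = (-48362 + (-54 + 41))/(-57602) = (-48362 - 13)*(-1/57602) = -48375*(-1/57602) = 48375/57602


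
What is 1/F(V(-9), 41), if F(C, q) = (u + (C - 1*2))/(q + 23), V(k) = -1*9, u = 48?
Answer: 64/37 ≈ 1.7297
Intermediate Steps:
V(k) = -9
F(C, q) = (46 + C)/(23 + q) (F(C, q) = (48 + (C - 1*2))/(q + 23) = (48 + (C - 2))/(23 + q) = (48 + (-2 + C))/(23 + q) = (46 + C)/(23 + q))
1/F(V(-9), 41) = 1/((46 - 9)/(23 + 41)) = 1/(37/64) = 64/37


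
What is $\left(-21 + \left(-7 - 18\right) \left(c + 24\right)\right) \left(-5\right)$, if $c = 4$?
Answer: $3605$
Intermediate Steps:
$\left(-21 + \left(-7 - 18\right) \left(c + 24\right)\right) \left(-5\right) = \left(-21 + \left(-7 - 18\right) \left(4 + 24\right)\right) \left(-5\right) = \left(-21 - 700\right) \left(-5\right) = \left(-721\right) \left(-5\right) = 3605$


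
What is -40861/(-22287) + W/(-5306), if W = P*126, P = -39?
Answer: 23309056/8446773 ≈ 2.7595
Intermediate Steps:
W = -4914 (W = -39*126 = -4914)
-40861/(-22287) + W/(-5306) = -40861/(-22287) - 4914/(-5306) = -40861*(-1/22287) - 4914*(-1/5306) = 40861/22287 + 351/379 = 23309056/8446773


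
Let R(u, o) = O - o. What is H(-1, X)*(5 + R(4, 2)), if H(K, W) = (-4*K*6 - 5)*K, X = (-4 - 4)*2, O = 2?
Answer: -95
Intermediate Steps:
X = -16 (X = -8*2 = -16)
H(K, W) = K*(-5 - 24*K) (H(K, W) = (-24*K - 5)*K = (-5 - 24*K)*K = K*(-5 - 24*K))
R(u, o) = 2 - o
H(-1, X)*(5 + R(4, 2)) = (-1*(-1)*(5 + 24*(-1)))*(5 + (2 - 1*2)) = (-1*(-1)*(5 - 24))*(5 + (2 - 2)) = (-1*(-1)*(-19))*(5 + 0) = -19*5 = -95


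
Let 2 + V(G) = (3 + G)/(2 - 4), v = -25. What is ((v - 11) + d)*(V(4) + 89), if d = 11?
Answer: -4175/2 ≈ -2087.5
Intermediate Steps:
V(G) = -7/2 - G/2 (V(G) = -2 + (3 + G)/(2 - 4) = -2 + (3 + G)/(-2) = -2 + (3 + G)*(-1/2) = -2 + (-3/2 - G/2) = -7/2 - G/2)
((v - 11) + d)*(V(4) + 89) = ((-25 - 11) + 11)*((-7/2 - 1/2*4) + 89) = (-36 + 11)*((-7/2 - 2) + 89) = -25*(-11/2 + 89) = -25*167/2 = -4175/2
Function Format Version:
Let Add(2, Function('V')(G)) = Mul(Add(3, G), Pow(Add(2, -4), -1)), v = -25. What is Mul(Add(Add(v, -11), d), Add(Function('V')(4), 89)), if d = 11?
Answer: Rational(-4175, 2) ≈ -2087.5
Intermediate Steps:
Function('V')(G) = Add(Rational(-7, 2), Mul(Rational(-1, 2), G)) (Function('V')(G) = Add(-2, Mul(Add(3, G), Pow(Add(2, -4), -1))) = Add(-2, Mul(Add(3, G), Pow(-2, -1))) = Add(-2, Mul(Add(3, G), Rational(-1, 2))) = Add(-2, Add(Rational(-3, 2), Mul(Rational(-1, 2), G))) = Add(Rational(-7, 2), Mul(Rational(-1, 2), G)))
Mul(Add(Add(v, -11), d), Add(Function('V')(4), 89)) = Mul(Add(Add(-25, -11), 11), Add(Add(Rational(-7, 2), Mul(Rational(-1, 2), 4)), 89)) = Mul(Add(-36, 11), Add(Add(Rational(-7, 2), -2), 89)) = Mul(-25, Add(Rational(-11, 2), 89)) = Mul(-25, Rational(167, 2)) = Rational(-4175, 2)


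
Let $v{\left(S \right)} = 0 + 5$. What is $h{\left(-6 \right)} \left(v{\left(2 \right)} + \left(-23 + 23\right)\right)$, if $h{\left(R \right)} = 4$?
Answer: $20$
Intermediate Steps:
$v{\left(S \right)} = 5$
$h{\left(-6 \right)} \left(v{\left(2 \right)} + \left(-23 + 23\right)\right) = 4 \left(5 + \left(-23 + 23\right)\right) = 4 \left(5 + 0\right) = 4 \cdot 5 = 20$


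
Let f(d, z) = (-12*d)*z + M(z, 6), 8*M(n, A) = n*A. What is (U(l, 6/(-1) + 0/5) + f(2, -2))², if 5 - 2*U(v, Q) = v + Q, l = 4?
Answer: 2500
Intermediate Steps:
M(n, A) = A*n/8 (M(n, A) = (n*A)/8 = (A*n)/8 = A*n/8)
U(v, Q) = 5/2 - Q/2 - v/2 (U(v, Q) = 5/2 - (v + Q)/2 = 5/2 - (Q + v)/2 = 5/2 + (-Q/2 - v/2) = 5/2 - Q/2 - v/2)
f(d, z) = 3*z/4 - 12*d*z (f(d, z) = (-12*d)*z + (⅛)*6*z = -12*d*z + 3*z/4 = 3*z/4 - 12*d*z)
(U(l, 6/(-1) + 0/5) + f(2, -2))² = ((5/2 - (6/(-1) + 0/5)/2 - ½*4) + (¾)*(-2)*(1 - 16*2))² = ((5/2 - (6*(-1) + 0*(⅕))/2 - 2) + (¾)*(-2)*(1 - 32))² = ((5/2 - (-6 + 0)/2 - 2) + (¾)*(-2)*(-31))² = ((5/2 - ½*(-6) - 2) + 93/2)² = ((5/2 + 3 - 2) + 93/2)² = (7/2 + 93/2)² = 50² = 2500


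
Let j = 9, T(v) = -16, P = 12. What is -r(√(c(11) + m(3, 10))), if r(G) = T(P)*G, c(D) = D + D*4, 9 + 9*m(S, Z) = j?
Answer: 16*√55 ≈ 118.66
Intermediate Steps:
m(S, Z) = 0 (m(S, Z) = -1 + (⅑)*9 = -1 + 1 = 0)
c(D) = 5*D (c(D) = D + 4*D = 5*D)
r(G) = -16*G
-r(√(c(11) + m(3, 10))) = -(-16)*√(5*11 + 0) = -(-16)*√(55 + 0) = -(-16)*√55 = 16*√55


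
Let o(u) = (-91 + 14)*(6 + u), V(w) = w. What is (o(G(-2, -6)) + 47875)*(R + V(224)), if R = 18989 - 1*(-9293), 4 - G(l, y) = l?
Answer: 1338385206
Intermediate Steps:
G(l, y) = 4 - l
R = 28282 (R = 18989 + 9293 = 28282)
o(u) = -462 - 77*u (o(u) = -77*(6 + u) = -462 - 77*u)
(o(G(-2, -6)) + 47875)*(R + V(224)) = ((-462 - 77*(4 - 1*(-2))) + 47875)*(28282 + 224) = ((-462 - 77*(4 + 2)) + 47875)*28506 = ((-462 - 77*6) + 47875)*28506 = ((-462 - 462) + 47875)*28506 = (-924 + 47875)*28506 = 46951*28506 = 1338385206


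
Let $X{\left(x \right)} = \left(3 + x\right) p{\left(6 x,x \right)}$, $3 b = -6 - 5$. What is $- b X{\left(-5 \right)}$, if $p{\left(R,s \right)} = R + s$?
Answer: $\frac{770}{3} \approx 256.67$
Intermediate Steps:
$b = - \frac{11}{3}$ ($b = \frac{-6 - 5}{3} = \frac{1}{3} \left(-11\right) = - \frac{11}{3} \approx -3.6667$)
$X{\left(x \right)} = 7 x \left(3 + x\right)$ ($X{\left(x \right)} = \left(3 + x\right) \left(6 x + x\right) = \left(3 + x\right) 7 x = 7 x \left(3 + x\right)$)
$- b X{\left(-5 \right)} = \left(-1\right) \left(- \frac{11}{3}\right) 7 \left(-5\right) \left(3 - 5\right) = \frac{11 \cdot 7 \left(-5\right) \left(-2\right)}{3} = \frac{11}{3} \cdot 70 = \frac{770}{3}$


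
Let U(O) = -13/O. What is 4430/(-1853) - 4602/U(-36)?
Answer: -23619062/1853 ≈ -12746.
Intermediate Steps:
4430/(-1853) - 4602/U(-36) = 4430/(-1853) - 4602/((-13/(-36))) = 4430*(-1/1853) - 4602/((-13*(-1/36))) = -4430/1853 - 4602/13/36 = -4430/1853 - 4602*36/13 = -4430/1853 - 12744 = -23619062/1853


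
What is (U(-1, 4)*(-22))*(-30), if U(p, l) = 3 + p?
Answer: 1320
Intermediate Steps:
(U(-1, 4)*(-22))*(-30) = ((3 - 1)*(-22))*(-30) = (2*(-22))*(-30) = -44*(-30) = 1320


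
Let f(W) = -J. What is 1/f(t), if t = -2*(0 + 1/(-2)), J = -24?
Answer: 1/24 ≈ 0.041667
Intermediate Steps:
t = 1 (t = -2*(0 - ½) = -2*(-½) = 1)
f(W) = 24 (f(W) = -1*(-24) = 24)
1/f(t) = 1/24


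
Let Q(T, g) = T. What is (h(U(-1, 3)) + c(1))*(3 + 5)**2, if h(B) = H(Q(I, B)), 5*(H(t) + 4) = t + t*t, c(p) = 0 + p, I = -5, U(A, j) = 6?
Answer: 64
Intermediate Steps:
c(p) = p
H(t) = -4 + t/5 + t**2/5 (H(t) = -4 + (t + t*t)/5 = -4 + (t + t**2)/5 = -4 + (t/5 + t**2/5) = -4 + t/5 + t**2/5)
h(B) = 0 (h(B) = -4 + (1/5)*(-5) + (1/5)*(-5)**2 = -4 - 1 + (1/5)*25 = -4 - 1 + 5 = 0)
(h(U(-1, 3)) + c(1))*(3 + 5)**2 = (0 + 1)*(3 + 5)**2 = 1*8**2 = 1*64 = 64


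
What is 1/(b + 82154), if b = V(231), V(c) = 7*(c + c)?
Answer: 1/85388 ≈ 1.1711e-5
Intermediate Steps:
V(c) = 14*c (V(c) = 7*(2*c) = 14*c)
b = 3234 (b = 14*231 = 3234)
1/(b + 82154) = 1/(3234 + 82154) = 1/85388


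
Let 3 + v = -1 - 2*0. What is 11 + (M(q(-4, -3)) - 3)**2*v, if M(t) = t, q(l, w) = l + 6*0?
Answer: -185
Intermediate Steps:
q(l, w) = l (q(l, w) = l + 0 = l)
v = -4 (v = -3 + (-1 - 2*0) = -3 + (-1 + 0) = -3 - 1 = -4)
11 + (M(q(-4, -3)) - 3)**2*v = 11 + (-4 - 3)**2*(-4) = 11 + (-7)**2*(-4) = 11 + 49*(-4) = 11 - 196 = -185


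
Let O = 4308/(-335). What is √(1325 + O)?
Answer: √147254945/335 ≈ 36.223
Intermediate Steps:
O = -4308/335 (O = 4308*(-1/335) = -4308/335 ≈ -12.860)
√(1325 + O) = √(1325 - 4308/335) = √(439567/335) = √147254945/335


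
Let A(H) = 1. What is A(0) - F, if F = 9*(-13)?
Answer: 118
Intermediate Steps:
F = -117
A(0) - F = 1 - 1*(-117) = 1 + 117 = 118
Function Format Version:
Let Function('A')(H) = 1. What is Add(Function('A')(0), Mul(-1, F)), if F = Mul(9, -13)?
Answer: 118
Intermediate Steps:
F = -117
Add(Function('A')(0), Mul(-1, F)) = Add(1, Mul(-1, -117)) = Add(1, 117) = 118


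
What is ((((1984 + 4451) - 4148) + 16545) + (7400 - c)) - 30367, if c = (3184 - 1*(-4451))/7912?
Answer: -32723755/7912 ≈ -4136.0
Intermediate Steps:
c = 7635/7912 (c = (3184 + 4451)*(1/7912) = 7635*(1/7912) = 7635/7912 ≈ 0.96499)
((((1984 + 4451) - 4148) + 16545) + (7400 - c)) - 30367 = ((((1984 + 4451) - 4148) + 16545) + (7400 - 1*7635/7912)) - 30367 = (((6435 - 4148) + 16545) + (7400 - 7635/7912)) - 30367 = ((2287 + 16545) + 58541165/7912) - 30367 = (18832 + 58541165/7912) - 30367 = 207539949/7912 - 30367 = -32723755/7912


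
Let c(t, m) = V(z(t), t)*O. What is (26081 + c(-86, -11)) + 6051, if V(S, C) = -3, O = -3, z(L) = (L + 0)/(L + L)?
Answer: 32141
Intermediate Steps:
z(L) = ½ (z(L) = L/((2*L)) = L*(1/(2*L)) = ½)
c(t, m) = 9 (c(t, m) = -3*(-3) = 9)
(26081 + c(-86, -11)) + 6051 = (26081 + 9) + 6051 = 26090 + 6051 = 32141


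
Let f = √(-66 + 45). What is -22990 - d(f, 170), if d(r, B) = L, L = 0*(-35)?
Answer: -22990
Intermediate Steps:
f = I*√21 (f = √(-21) = I*√21 ≈ 4.5826*I)
L = 0
d(r, B) = 0
-22990 - d(f, 170) = -22990 - 1*0 = -22990 + 0 = -22990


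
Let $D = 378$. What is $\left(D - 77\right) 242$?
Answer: $72842$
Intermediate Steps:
$\left(D - 77\right) 242 = \left(378 - 77\right) 242 = 301 \cdot 242 = 72842$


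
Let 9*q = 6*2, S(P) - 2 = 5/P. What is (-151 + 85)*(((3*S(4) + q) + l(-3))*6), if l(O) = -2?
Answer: -3597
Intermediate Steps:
S(P) = 2 + 5/P
q = 4/3 (q = (6*2)/9 = (⅑)*12 = 4/3 ≈ 1.3333)
(-151 + 85)*(((3*S(4) + q) + l(-3))*6) = (-151 + 85)*(((3*(2 + 5/4) + 4/3) - 2)*6) = -66*((3*(2 + 5*(¼)) + 4/3) - 2)*6 = -66*((3*(2 + 5/4) + 4/3) - 2)*6 = -66*((3*(13/4) + 4/3) - 2)*6 = -66*((39/4 + 4/3) - 2)*6 = -66*(133/12 - 2)*6 = -1199*6/2 = -66*109/2 = -3597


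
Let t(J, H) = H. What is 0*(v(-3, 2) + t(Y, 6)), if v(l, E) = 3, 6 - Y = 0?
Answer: 0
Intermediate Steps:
Y = 6 (Y = 6 - 1*0 = 6 + 0 = 6)
0*(v(-3, 2) + t(Y, 6)) = 0*(3 + 6) = 0*9 = 0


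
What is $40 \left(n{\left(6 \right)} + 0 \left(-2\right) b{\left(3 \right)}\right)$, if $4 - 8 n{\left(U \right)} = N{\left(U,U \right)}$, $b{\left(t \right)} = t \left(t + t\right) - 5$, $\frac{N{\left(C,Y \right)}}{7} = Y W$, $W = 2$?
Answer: $-400$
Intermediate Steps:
$N{\left(C,Y \right)} = 14 Y$ ($N{\left(C,Y \right)} = 7 Y 2 = 7 \cdot 2 Y = 14 Y$)
$b{\left(t \right)} = -5 + 2 t^{2}$ ($b{\left(t \right)} = t 2 t - 5 = 2 t^{2} - 5 = -5 + 2 t^{2}$)
$n{\left(U \right)} = \frac{1}{2} - \frac{7 U}{4}$ ($n{\left(U \right)} = \frac{1}{2} - \frac{14 U}{8} = \frac{1}{2} - \frac{7 U}{4}$)
$40 \left(n{\left(6 \right)} + 0 \left(-2\right) b{\left(3 \right)}\right) = 40 \left(\left(\frac{1}{2} - \frac{21}{2}\right) + 0 \left(-2\right) \left(-5 + 2 \cdot 3^{2}\right)\right) = 40 \left(\left(\frac{1}{2} - \frac{21}{2}\right) + 0 \left(-5 + 2 \cdot 9\right)\right) = 40 \left(-10 + 0 \left(-5 + 18\right)\right) = 40 \left(-10 + 0 \cdot 13\right) = 40 \left(-10 + 0\right) = 40 \left(-10\right) = -400$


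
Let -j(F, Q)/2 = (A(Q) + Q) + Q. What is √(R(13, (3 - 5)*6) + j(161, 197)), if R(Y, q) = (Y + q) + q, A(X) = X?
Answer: I*√1193 ≈ 34.54*I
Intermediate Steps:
R(Y, q) = Y + 2*q
j(F, Q) = -6*Q (j(F, Q) = -2*((Q + Q) + Q) = -2*(2*Q + Q) = -6*Q)
√(R(13, (3 - 5)*6) + j(161, 197)) = √((13 + 2*((3 - 5)*6)) - 6*197) = √((13 + 2*(-2*6)) - 1182) = √((13 + 2*(-12)) - 1182) = √((13 - 24) - 1182) = √(-11 - 1182) = √(-1193) = I*√1193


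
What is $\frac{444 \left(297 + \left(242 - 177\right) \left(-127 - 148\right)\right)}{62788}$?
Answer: $- \frac{177378}{1427} \approx -124.3$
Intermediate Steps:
$\frac{444 \left(297 + \left(242 - 177\right) \left(-127 - 148\right)\right)}{62788} = 444 \left(297 + 65 \left(-275\right)\right) \frac{1}{62788} = 444 \left(297 - 17875\right) \frac{1}{62788} = 444 \left(-17578\right) \frac{1}{62788} = \left(-7804632\right) \frac{1}{62788} = - \frac{177378}{1427}$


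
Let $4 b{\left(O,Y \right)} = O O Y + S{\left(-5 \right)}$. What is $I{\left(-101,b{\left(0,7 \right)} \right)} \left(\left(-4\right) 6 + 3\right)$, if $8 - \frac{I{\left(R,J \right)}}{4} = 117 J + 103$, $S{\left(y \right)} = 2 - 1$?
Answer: $10437$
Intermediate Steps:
$S{\left(y \right)} = 1$ ($S{\left(y \right)} = 2 - 1 = 1$)
$b{\left(O,Y \right)} = \frac{1}{4} + \frac{Y O^{2}}{4}$ ($b{\left(O,Y \right)} = \frac{O O Y + 1}{4} = \frac{O^{2} Y + 1}{4} = \frac{Y O^{2} + 1}{4} = \frac{1 + Y O^{2}}{4} = \frac{1}{4} + \frac{Y O^{2}}{4}$)
$I{\left(R,J \right)} = -380 - 468 J$ ($I{\left(R,J \right)} = 32 - 4 \left(117 J + 103\right) = 32 - 4 \left(103 + 117 J\right) = 32 - \left(412 + 468 J\right) = -380 - 468 J$)
$I{\left(-101,b{\left(0,7 \right)} \right)} \left(\left(-4\right) 6 + 3\right) = \left(-380 - 468 \left(\frac{1}{4} + \frac{1}{4} \cdot 7 \cdot 0^{2}\right)\right) \left(\left(-4\right) 6 + 3\right) = \left(-380 - 468 \left(\frac{1}{4} + \frac{1}{4} \cdot 7 \cdot 0\right)\right) \left(-24 + 3\right) = \left(-380 - 468 \left(\frac{1}{4} + 0\right)\right) \left(-21\right) = \left(-380 - 117\right) \left(-21\right) = \left(-497\right) \left(-21\right) = 10437$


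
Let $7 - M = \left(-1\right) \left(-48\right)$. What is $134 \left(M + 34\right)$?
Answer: $-938$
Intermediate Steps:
$M = -41$ ($M = 7 - \left(-1\right) \left(-48\right) = 7 - 48 = -41$)
$134 \left(M + 34\right) = 134 \left(-41 + 34\right) = 134 \left(-7\right) = -938$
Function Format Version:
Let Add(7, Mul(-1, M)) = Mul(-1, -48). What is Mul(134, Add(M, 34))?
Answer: -938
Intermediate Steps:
M = -41 (M = Add(7, Mul(-1, Mul(-1, -48))) = Add(7, Mul(-1, 48)) = Add(7, -48) = -41)
Mul(134, Add(M, 34)) = Mul(134, Add(-41, 34)) = Mul(134, -7) = -938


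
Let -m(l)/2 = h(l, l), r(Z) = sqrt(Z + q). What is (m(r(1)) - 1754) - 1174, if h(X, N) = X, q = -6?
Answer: -2928 - 2*I*sqrt(5) ≈ -2928.0 - 4.4721*I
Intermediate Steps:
r(Z) = sqrt(-6 + Z) (r(Z) = sqrt(Z - 6) = sqrt(-6 + Z))
m(l) = -2*l
(m(r(1)) - 1754) - 1174 = (-2*sqrt(-6 + 1) - 1754) - 1174 = (-2*I*sqrt(5) - 1754) - 1174 = (-1754 - 2*I*sqrt(5)) - 1174 = -2928 - 2*I*sqrt(5)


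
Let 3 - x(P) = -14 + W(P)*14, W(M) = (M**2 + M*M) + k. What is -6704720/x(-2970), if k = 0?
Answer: 6704720/246985183 ≈ 0.027146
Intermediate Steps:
W(M) = 2*M**2 (W(M) = (M**2 + M*M) + 0 = (M**2 + M**2) + 0 = 2*M**2 + 0 = 2*M**2)
x(P) = 17 - 28*P**2 (x(P) = 3 - (-14 + (2*P**2)*14) = 3 - (-14 + 28*P**2) = 3 + (14 - 28*P**2) = 17 - 28*P**2)
-6704720/x(-2970) = -6704720/(17 - 28*(-2970)**2) = -6704720/(17 - 28*8820900) = -6704720/(17 - 246985200) = -6704720/(-246985183) = -6704720*(-1/246985183) = 6704720/246985183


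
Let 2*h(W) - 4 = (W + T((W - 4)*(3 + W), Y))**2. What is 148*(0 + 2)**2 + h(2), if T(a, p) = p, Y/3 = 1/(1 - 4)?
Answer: 1189/2 ≈ 594.50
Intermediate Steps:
Y = -1 (Y = 3/(1 - 4) = 3/(-3) = 3*(-1/3) = -1)
h(W) = 2 + (-1 + W)**2/2 (h(W) = 2 + (W - 1)**2/2 = 2 + (-1 + W)**2/2)
148*(0 + 2)**2 + h(2) = 148*(0 + 2)**2 + (2 + (-1 + 2)**2/2) = 148*2**2 + (2 + (1/2)*1**2) = 148*4 + (2 + (1/2)*1) = 592 + (2 + 1/2) = 592 + 5/2 = 1189/2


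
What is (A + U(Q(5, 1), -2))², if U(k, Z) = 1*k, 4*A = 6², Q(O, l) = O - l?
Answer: 169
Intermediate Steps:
A = 9 (A = (¼)*6² = (¼)*36 = 9)
U(k, Z) = k
(A + U(Q(5, 1), -2))² = (9 + (5 - 1*1))² = (9 + (5 - 1))² = (9 + 4)² = 13² = 169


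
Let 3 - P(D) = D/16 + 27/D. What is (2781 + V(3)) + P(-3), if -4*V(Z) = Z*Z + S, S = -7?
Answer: 44683/16 ≈ 2792.7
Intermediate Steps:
V(Z) = 7/4 - Z**2/4 (V(Z) = -(Z*Z - 7)/4 = -(Z**2 - 7)/4 = -(-7 + Z**2)/4 = 7/4 - Z**2/4)
P(D) = 3 - 27/D - D/16 (P(D) = 3 - (D/16 + 27/D) = 3 - (27/D + D/16) = 3 + (-27/D - D/16) = 3 - 27/D - D/16)
(2781 + V(3)) + P(-3) = (2781 + (7/4 - 1/4*3**2)) + (3 - 27/(-3) - 1/16*(-3)) = (2781 + (7/4 - 1/4*9)) + (3 - 27*(-1/3) + 3/16) = (2781 + (7/4 - 9/4)) + (3 + 9 + 3/16) = (2781 - 1/2) + 195/16 = 5561/2 + 195/16 = 44683/16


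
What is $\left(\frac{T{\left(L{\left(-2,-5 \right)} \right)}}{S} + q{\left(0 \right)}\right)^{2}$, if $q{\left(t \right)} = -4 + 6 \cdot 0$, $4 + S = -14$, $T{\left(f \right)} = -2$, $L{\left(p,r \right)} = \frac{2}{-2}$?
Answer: $\frac{1225}{81} \approx 15.123$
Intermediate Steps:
$L{\left(p,r \right)} = -1$ ($L{\left(p,r \right)} = 2 \left(- \frac{1}{2}\right) = -1$)
$S = -18$ ($S = -4 - 14 = -18$)
$q{\left(t \right)} = -4$ ($q{\left(t \right)} = -4 + 0 = -4$)
$\left(\frac{T{\left(L{\left(-2,-5 \right)} \right)}}{S} + q{\left(0 \right)}\right)^{2} = \left(- \frac{2}{-18} - 4\right)^{2} = \left(\left(-2\right) \left(- \frac{1}{18}\right) - 4\right)^{2} = \left(\frac{1}{9} - 4\right)^{2} = \left(- \frac{35}{9}\right)^{2} = \frac{1225}{81}$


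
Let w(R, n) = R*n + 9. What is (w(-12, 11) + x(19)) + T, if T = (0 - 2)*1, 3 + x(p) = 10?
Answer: -118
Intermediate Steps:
w(R, n) = 9 + R*n
x(p) = 7 (x(p) = -3 + 10 = 7)
T = -2 (T = -2*1 = -2)
(w(-12, 11) + x(19)) + T = ((9 - 12*11) + 7) - 2 = ((9 - 132) + 7) - 2 = (-123 + 7) - 2 = -116 - 2 = -118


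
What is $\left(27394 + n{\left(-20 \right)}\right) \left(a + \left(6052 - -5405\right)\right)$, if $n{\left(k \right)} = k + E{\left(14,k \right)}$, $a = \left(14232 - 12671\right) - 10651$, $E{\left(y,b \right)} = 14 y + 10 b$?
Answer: $64784790$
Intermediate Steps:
$E{\left(y,b \right)} = 10 b + 14 y$
$a = -9090$ ($a = 1561 - 10651 = -9090$)
$n{\left(k \right)} = 196 + 11 k$ ($n{\left(k \right)} = k + \left(10 k + 14 \cdot 14\right) = k + \left(10 k + 196\right) = k + \left(196 + 10 k\right) = 196 + 11 k$)
$\left(27394 + n{\left(-20 \right)}\right) \left(a + \left(6052 - -5405\right)\right) = \left(27394 + \left(196 + 11 \left(-20\right)\right)\right) \left(-9090 + \left(6052 - -5405\right)\right) = \left(27394 + \left(196 - 220\right)\right) \left(-9090 + \left(6052 + 5405\right)\right) = \left(27394 - 24\right) \left(-9090 + 11457\right) = 27370 \cdot 2367 = 64784790$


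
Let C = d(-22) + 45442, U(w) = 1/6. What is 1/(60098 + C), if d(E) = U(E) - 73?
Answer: 6/632803 ≈ 9.4816e-6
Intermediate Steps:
U(w) = ⅙
d(E) = -437/6 (d(E) = ⅙ - 73 = -437/6)
C = 272215/6 (C = -437/6 + 45442 = 272215/6 ≈ 45369.)
1/(60098 + C) = 1/(60098 + 272215/6) = 1/(632803/6) = 6/632803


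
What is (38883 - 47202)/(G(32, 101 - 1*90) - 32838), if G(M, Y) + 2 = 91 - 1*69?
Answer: 8319/32818 ≈ 0.25349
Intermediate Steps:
G(M, Y) = 20 (G(M, Y) = -2 + (91 - 1*69) = -2 + (91 - 69) = -2 + 22 = 20)
(38883 - 47202)/(G(32, 101 - 1*90) - 32838) = (38883 - 47202)/(20 - 32838) = -8319/(-32818) = -8319*(-1/32818) = 8319/32818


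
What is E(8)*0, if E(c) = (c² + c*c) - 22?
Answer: 0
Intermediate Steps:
E(c) = -22 + 2*c² (E(c) = (c² + c²) - 22 = 2*c² - 22 = -22 + 2*c²)
E(8)*0 = (-22 + 2*8²)*0 = (-22 + 2*64)*0 = (-22 + 128)*0 = 106*0 = 0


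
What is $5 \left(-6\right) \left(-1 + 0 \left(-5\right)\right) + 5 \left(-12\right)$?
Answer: $-30$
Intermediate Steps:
$5 \left(-6\right) \left(-1 + 0 \left(-5\right)\right) + 5 \left(-12\right) = - 30 \left(-1 + 0\right) - 60 = \left(-30\right) \left(-1\right) - 60 = 30 - 60 = -30$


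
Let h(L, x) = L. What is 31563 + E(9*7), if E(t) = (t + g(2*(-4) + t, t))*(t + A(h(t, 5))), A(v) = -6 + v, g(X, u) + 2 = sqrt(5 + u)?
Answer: 38883 + 240*sqrt(17) ≈ 39873.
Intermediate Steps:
g(X, u) = -2 + sqrt(5 + u)
E(t) = (-6 + 2*t)*(-2 + t + sqrt(5 + t)) (E(t) = (t + (-2 + sqrt(5 + t)))*(t + (-6 + t)) = (-2 + t + sqrt(5 + t))*(-6 + 2*t) = (-6 + 2*t)*(-2 + t + sqrt(5 + t)))
31563 + E(9*7) = 31563 + (12 - 90*7 - 6*sqrt(5 + 9*7) + 2*(9*7)**2 + 2*(9*7)*sqrt(5 + 9*7)) = 31563 + (12 - 10*63 - 6*sqrt(5 + 63) + 2*63**2 + 2*63*sqrt(5 + 63)) = 31563 + (12 - 630 - 12*sqrt(17) + 2*3969 + 2*63*sqrt(68)) = 31563 + (12 - 630 - 12*sqrt(17) + 7938 + 2*63*(2*sqrt(17))) = 31563 + (12 - 630 - 12*sqrt(17) + 7938 + 252*sqrt(17)) = 31563 + (7320 + 240*sqrt(17)) = 38883 + 240*sqrt(17)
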